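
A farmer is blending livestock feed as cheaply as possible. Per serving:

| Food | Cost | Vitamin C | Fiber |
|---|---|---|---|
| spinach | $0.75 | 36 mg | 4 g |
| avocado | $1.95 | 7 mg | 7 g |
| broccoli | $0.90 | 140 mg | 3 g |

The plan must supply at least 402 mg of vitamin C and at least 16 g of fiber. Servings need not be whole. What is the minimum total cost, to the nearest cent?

$3.77

A basic optimal solution has at most two foods positive. Try each food alone and each pair with both targets met exactly.
spinach only: max(402/36, 16/4) = 11.17 servings → $8.38.
avocado only: max(402/7, 16/7) = 57.43 servings → $111.99.
broccoli only: max(402/140, 16/3) = 5.333 servings → $4.80.
spinach + avocado: intersection lies outside the first quadrant.
spinach + broccoli with both tight: 2.288 servings and 2.283 servings → $3.77.
avocado + broccoli with both tight: 1.078 servings and 2.818 servings → $4.64.
The minimum over all feasible corners is $3.77.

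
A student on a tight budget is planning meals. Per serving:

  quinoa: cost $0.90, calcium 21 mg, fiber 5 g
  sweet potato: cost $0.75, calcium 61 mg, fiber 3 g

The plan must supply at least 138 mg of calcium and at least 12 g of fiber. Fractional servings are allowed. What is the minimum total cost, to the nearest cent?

quinoa only: max(138/21, 12/5) = 6.571 servings → $5.91.
sweet potato only: max(138/61, 12/3) = 4 servings → $3.00.
quinoa + sweet potato with both tight: 1.314 servings and 1.81 servings → $2.54.
So the least-cost plan costs $2.54.

$2.54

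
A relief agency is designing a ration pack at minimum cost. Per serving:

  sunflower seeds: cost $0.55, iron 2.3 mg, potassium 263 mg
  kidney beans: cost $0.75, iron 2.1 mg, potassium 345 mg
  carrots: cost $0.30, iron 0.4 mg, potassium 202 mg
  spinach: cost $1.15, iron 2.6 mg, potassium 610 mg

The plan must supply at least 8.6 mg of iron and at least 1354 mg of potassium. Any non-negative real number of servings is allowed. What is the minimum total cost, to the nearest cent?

Two binding constraints pin down two serving amounts, so the optimal mix uses at most two foods. The candidates are each food alone (scaled to the tighter of iron/potassium) and each pair with both constraints tight.
sunflower seeds only: max(8.6/2.3, 1354/263) = 5.148 servings → $2.83.
kidney beans only: max(8.6/2.1, 1354/345) = 4.095 servings → $3.07.
carrots only: max(8.6/0.4, 1354/202) = 21.5 servings → $6.45.
spinach only: max(8.6/2.6, 1354/610) = 3.308 servings → $3.80.
sunflower seeds + kidney beans with both tight: 0.5124 servings and 3.534 servings → $2.93.
sunflower seeds + carrots with both tight: 3.327 servings and 2.372 servings → $2.54.
sunflower seeds + spinach with both tight: 2.399 servings and 1.185 servings → $2.68.
kidney beans + carrots with both targets exact would need a negative amount; discard.
kidney beans + spinach: the both-tight solution has a negative serving — not a feasible corner.
carrots + spinach: intersection lies outside the first quadrant.
So the least-cost plan costs $2.54.

$2.54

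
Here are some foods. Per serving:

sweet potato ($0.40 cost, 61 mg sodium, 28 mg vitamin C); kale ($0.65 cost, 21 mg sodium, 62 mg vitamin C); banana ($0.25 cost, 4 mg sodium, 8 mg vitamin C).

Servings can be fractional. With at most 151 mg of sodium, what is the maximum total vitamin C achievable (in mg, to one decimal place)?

445.8 mg

Vitamin C per mg sodium: kale 2.952, banana 2, sweet potato 0.459.
With no serving limits, spend the whole sodium allowance on kale: 151 mg / 21 mg × 62 mg = 445.8 mg.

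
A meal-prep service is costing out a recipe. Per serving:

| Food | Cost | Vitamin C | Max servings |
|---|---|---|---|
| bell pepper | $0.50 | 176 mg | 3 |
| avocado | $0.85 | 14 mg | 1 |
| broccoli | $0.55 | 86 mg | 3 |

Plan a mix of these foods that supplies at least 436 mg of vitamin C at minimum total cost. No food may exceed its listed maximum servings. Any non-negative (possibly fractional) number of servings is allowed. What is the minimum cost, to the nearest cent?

$1.24

Cost per mg of vitamin C: bell pepper $0.0028, broccoli $0.0064, avocado $0.0607.
Take 2.477 servings of bell pepper: +436.0 mg vitamin C for $1.24 (total $1.24, still need 0.0 mg).
Filling from the cheapest source first is optimal under one linear minimum: $1.24.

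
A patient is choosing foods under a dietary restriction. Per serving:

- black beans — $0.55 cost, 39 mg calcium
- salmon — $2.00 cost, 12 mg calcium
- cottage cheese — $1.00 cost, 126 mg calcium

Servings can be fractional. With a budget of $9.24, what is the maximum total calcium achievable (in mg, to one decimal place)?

1164.2 mg

Calcium per dollar: cottage cheese 126, black beans 70.91, salmon 6.
With no serving limits, spend the whole cost allowance on cottage cheese: $9.24 / $1.00 × 126 mg = 1164.2 mg.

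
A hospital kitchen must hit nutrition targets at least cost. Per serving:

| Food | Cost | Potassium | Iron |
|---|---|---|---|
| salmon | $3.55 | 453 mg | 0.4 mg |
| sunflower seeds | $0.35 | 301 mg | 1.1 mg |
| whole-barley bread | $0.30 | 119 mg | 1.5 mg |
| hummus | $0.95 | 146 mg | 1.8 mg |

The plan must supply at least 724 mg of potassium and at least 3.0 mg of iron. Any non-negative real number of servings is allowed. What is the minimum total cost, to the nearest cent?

$0.90

At the optimum either one food covers both requirements or two foods hit both targets exactly; no other combination can be cheaper.
salmon only: max(724/453, 3.0/0.4) = 7.5 servings → $26.62.
sunflower seeds only: max(724/301, 3.0/1.1) = 2.727 servings → $0.95.
whole-barley bread only: max(724/119, 3.0/1.5) = 6.084 servings → $1.83.
hummus only: max(724/146, 3.0/1.8) = 4.959 servings → $4.71.
salmon + sunflower seeds: intersection lies outside the first quadrant.
salmon + whole-barley bread with both tight: 1.154 servings and 1.692 servings → $4.60.
salmon + hummus with both tight: 1.143 servings and 1.413 servings → $5.40.
sunflower seeds + whole-barley bread with both tight: 2.274 servings and 0.3325 servings → $0.90.
sunflower seeds + hummus with both tight: 2.27 servings and 0.2796 servings → $1.06.
whole-barley bread + hummus: intersection lies outside the first quadrant.
Cheapest feasible corner: $0.90.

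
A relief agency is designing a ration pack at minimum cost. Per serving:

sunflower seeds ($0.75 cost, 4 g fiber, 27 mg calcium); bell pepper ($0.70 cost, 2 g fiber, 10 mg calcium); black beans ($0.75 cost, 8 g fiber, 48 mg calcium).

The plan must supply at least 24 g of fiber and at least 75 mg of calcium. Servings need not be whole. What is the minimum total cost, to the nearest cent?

An LP optimum is at a vertex; with two nutrient constraints at most two foods are used. Check each candidate.
sunflower seeds only: max(24/4, 75/27) = 6 servings → $4.50.
bell pepper only: max(24/2, 75/10) = 12 servings → $8.40.
black beans only: max(24/8, 75/48) = 3 servings → $2.25.
sunflower seeds + bell pepper: intersection lies outside the first quadrant.
sunflower seeds + black beans: intersection lies outside the first quadrant.
bell pepper + black beans: the both-tight solution has a negative serving — not a feasible corner.
So the least-cost plan costs $2.25.

$2.25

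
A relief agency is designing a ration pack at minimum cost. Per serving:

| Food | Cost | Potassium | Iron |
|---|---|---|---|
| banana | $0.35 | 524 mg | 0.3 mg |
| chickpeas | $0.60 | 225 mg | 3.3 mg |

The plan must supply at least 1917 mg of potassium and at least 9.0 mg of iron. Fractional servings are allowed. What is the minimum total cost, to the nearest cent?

This is a tiny linear program; its minimum lies at a vertex of the feasible set. List the vertices and price them.
banana only: max(1917/524, 9.0/0.3) = 30 servings → $10.50.
chickpeas only: max(1917/225, 9.0/3.3) = 8.52 servings → $5.11.
banana + chickpeas with both tight: 2.588 servings and 2.492 servings → $2.40.
So the least-cost plan costs $2.40.

$2.40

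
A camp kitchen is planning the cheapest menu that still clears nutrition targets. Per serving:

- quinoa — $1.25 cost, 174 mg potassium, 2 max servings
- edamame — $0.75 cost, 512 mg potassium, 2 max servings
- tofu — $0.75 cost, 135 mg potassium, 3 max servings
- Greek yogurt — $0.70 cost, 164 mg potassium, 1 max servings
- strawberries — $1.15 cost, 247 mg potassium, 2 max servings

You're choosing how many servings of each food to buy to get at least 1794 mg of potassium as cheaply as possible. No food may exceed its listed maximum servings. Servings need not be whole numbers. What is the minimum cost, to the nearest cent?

Cost per mg of potassium: edamame $0.0015, Greek yogurt $0.0043, strawberries $0.0047, tofu $0.0056, quinoa $0.0072.
Take 2 servings of edamame: +1024.0 mg potassium for $1.50 (total $1.50, still need 770.0 mg).
Take 1 serving of Greek yogurt: +164.0 mg potassium for $0.70 (total $2.20, still need 606.0 mg).
Take 2 servings of strawberries: +494.0 mg potassium for $2.30 (total $4.50, still need 112.0 mg).
Take 0.8296 servings of tofu: +112.0 mg potassium for $0.62 (total $5.12, still need 0.0 mg).
Filling from the cheapest source first is optimal under one linear minimum: $5.12.

$5.12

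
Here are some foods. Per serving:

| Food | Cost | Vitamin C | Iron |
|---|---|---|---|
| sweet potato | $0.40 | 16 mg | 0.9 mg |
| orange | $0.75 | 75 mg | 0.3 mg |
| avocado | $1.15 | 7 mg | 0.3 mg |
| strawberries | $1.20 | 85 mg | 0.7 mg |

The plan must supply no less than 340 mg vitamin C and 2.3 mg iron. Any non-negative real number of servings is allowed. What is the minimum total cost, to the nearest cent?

$3.67

Two binding constraints pin down two serving amounts, so the optimal mix uses at most two foods. The candidates are each food alone (scaled to the tighter of vitamin C/iron) and each pair with both constraints tight.
sweet potato only: max(340/16, 2.3/0.9) = 21.25 servings → $8.50.
orange only: max(340/75, 2.3/0.3) = 7.667 servings → $5.75.
avocado only: max(340/7, 2.3/0.3) = 48.57 servings → $55.86.
strawberries only: max(340/85, 2.3/0.7) = 4 servings → $4.80.
sweet potato + orange with both tight: 1.124 servings and 4.293 servings → $3.67.
sweet potato + avocado: the both-tight solution has a negative serving — not a feasible corner.
sweet potato + strawberries with both targets exact would need a negative amount; discard.
orange + avocado with both tight: 4.211 servings and 3.456 servings → $7.13.
orange + strawberries with both tight: 1.574 servings and 2.611 servings → $4.31.
avocado + strawberries: the both-tight solution has a negative serving — not a feasible corner.
The minimum over all feasible corners is $3.67.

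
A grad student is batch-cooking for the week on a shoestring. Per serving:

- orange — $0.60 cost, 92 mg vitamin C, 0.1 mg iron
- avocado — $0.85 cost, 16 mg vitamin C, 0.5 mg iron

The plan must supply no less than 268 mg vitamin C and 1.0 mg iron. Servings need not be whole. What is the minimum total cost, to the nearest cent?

Minimising a linear cost over {vitamin C ≥ 268, iron ≥ 1.0, servings ≥ 0} — the optimum is at a vertex, using one or two foods.
orange only: max(268/92, 1.0/0.1) = 10 servings → $6.00.
avocado only: max(268/16, 1.0/0.5) = 16.75 servings → $14.24.
orange + avocado with both tight: 2.658 servings and 1.468 servings → $2.84.
Cheapest feasible corner: $2.84.

$2.84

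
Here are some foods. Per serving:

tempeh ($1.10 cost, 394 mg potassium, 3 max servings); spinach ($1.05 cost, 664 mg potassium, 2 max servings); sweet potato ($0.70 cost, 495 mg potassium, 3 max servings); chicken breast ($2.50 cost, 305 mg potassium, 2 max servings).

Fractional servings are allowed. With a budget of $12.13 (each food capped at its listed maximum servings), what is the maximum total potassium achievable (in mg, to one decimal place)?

4559.9 mg

Potassium per dollar: sweet potato 707.1, spinach 632.4, tempeh 358.2, chicken breast 122.
Take 3 servings of sweet potato: spends $2.10, +1485.0 mg potassium (running total 1485.0 mg).
Take 2 servings of spinach: spends $2.10, +1328.0 mg potassium (running total 2813.0 mg).
Take 3 servings of tempeh: spends $3.30, +1182.0 mg potassium (running total 3995.0 mg).
Take 1.852 servings of chicken breast: spends $4.63, +564.9 mg potassium (running total 4559.9 mg).
Filling greedily by potassium-per-dollar is optimal for one linear limit, giving 4559.9 mg.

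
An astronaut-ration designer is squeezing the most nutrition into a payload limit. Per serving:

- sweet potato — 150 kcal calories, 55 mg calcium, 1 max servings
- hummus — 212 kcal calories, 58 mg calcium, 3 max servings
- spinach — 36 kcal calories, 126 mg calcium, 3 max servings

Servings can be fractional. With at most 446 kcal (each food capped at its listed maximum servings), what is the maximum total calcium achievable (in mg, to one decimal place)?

Calcium per kcal: spinach 3.5, sweet potato 0.3667, hummus 0.2736.
Take 3 servings of spinach: uses 108 kcal, +378.0 mg calcium (running total 378.0 mg).
Take 1 serving of sweet potato: uses 150 kcal, +55.0 mg calcium (running total 433.0 mg).
Take 0.8868 servings of hummus: uses 188 kcal, +51.4 mg calcium (running total 484.4 mg).
Filling greedily by calcium-per-kcal is optimal for one linear limit, giving 484.4 mg.

484.4 mg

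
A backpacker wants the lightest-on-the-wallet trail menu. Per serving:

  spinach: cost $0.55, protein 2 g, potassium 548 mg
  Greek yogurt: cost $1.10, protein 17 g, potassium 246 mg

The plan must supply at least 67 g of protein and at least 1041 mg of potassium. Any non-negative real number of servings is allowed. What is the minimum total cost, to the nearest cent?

This is a tiny linear program; its minimum lies at a vertex of the feasible set. List the vertices and price them.
spinach only: max(67/2, 1041/548) = 33.5 servings → $18.43.
Greek yogurt only: max(67/17, 1041/246) = 4.232 servings → $4.65.
spinach + Greek yogurt with both tight: 0.1377 servings and 3.925 servings → $4.39.
The minimum over all feasible corners is $4.39.

$4.39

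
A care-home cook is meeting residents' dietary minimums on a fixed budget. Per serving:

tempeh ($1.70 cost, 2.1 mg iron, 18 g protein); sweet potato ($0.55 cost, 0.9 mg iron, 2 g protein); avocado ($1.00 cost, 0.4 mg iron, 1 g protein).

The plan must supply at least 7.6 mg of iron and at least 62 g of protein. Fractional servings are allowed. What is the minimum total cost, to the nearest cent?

Compare the cost at each extreme point of the feasible region.
tempeh only: max(7.6/2.1, 62/18) = 3.619 servings → $6.15.
sweet potato only: max(7.6/0.9, 62/2) = 31 servings → $17.05.
avocado only: max(7.6/0.4, 62/1) = 62 servings → $62.00.
tempeh + sweet potato with both tight: 3.383 servings and 0.55 servings → $6.05.
tempeh + avocado with both tight: 3.373 servings and 1.294 servings → $7.03.
sweet potato + avocado with both targets exact would need a negative amount; discard.
The minimum over all feasible corners is $6.05.

$6.05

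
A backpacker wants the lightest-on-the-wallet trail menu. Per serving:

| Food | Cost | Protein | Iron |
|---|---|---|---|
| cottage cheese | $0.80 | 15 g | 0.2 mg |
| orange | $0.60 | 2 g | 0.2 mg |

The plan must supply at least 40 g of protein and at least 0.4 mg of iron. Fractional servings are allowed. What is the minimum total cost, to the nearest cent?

$2.13

The cheapest plan sits at a corner of the feasible region — with two constraints it uses at most two foods.
cottage cheese only: max(40/15, 0.4/0.2) = 2.667 servings → $2.13.
orange only: max(40/2, 0.4/0.2) = 20 servings → $12.00.
cottage cheese + orange with both targets exact would need a negative amount; discard.
Cheapest feasible corner: $2.13.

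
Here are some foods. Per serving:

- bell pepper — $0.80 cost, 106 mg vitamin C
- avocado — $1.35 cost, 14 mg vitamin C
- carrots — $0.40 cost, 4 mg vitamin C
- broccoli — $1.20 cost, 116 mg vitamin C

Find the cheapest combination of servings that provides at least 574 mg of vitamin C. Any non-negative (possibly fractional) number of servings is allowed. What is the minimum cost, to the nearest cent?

$4.33

Cost per mg of vitamin C: bell pepper $0.0075, broccoli $0.0103, avocado $0.0964, carrots $0.1000.
With no serving limits, use only bell pepper: 574 mg / 106 mg = 5.415 servings × $0.80 = $4.33.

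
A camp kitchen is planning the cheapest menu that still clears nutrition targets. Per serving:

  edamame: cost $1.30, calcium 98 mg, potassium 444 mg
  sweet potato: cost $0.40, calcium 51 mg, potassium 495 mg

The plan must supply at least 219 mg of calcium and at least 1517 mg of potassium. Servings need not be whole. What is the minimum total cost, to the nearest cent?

$1.72

Compare the cost at each extreme point of the feasible region.
edamame only: max(219/98, 1517/444) = 3.417 servings → $4.44.
sweet potato only: max(219/51, 1517/495) = 4.294 servings → $1.72.
edamame + sweet potato with both tight: 1.2 servings and 1.988 servings → $2.36.
So the least-cost plan costs $1.72.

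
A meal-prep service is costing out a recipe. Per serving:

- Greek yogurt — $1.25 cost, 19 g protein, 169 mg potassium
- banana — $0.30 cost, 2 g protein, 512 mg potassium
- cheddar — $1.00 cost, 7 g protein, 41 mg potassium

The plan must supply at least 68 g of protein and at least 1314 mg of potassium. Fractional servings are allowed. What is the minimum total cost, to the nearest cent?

$4.72

Greek yogurt only: max(68/19, 1314/169) = 7.775 servings → $9.72.
banana only: max(68/2, 1314/512) = 34 servings → $10.20.
cheddar only: max(68/7, 1314/41) = 32.05 servings → $32.05.
Greek yogurt + banana with both tight: 3.428 servings and 1.435 servings → $4.72.
Greek yogurt + cheddar with both targets exact would need a negative amount; discard.
banana + cheddar with both tight: 1.83 servings and 9.191 servings → $9.74.
Cheapest feasible corner: $4.72.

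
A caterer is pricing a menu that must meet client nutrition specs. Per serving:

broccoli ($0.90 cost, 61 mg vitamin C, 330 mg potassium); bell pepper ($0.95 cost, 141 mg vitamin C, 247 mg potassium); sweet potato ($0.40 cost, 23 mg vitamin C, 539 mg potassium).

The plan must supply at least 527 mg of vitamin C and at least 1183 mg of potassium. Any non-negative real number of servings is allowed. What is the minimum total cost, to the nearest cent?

broccoli only: max(527/61, 1183/330) = 8.639 servings → $7.78.
bell pepper only: max(527/141, 1183/247) = 4.789 servings → $4.55.
sweet potato only: max(527/23, 1183/539) = 22.91 servings → $9.17.
broccoli + bell pepper with both tight: 1.164 servings and 3.234 servings → $4.12.
broccoli + sweet potato: intersection lies outside the first quadrant.
bell pepper + sweet potato with both tight: 3.653 servings and 0.521 servings → $3.68.
So the least-cost plan costs $3.68.

$3.68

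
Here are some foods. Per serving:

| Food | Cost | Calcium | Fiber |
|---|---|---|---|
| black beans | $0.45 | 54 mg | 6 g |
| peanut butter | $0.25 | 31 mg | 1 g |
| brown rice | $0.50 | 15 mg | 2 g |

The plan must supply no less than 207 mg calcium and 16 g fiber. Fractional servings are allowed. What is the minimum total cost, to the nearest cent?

With two linear requirements the optimum uses one or two foods; enumerate the corners.
black beans only: max(207/54, 16/6) = 3.833 servings → $1.73.
peanut butter only: max(207/31, 16/1) = 16 servings → $4.00.
brown rice only: max(207/15, 16/2) = 13.8 servings → $6.90.
black beans + peanut butter with both tight: 2.189 servings and 2.864 servings → $1.70.
black beans + brown rice: intersection lies outside the first quadrant.
peanut butter + brown rice with both tight: 3.702 servings and 6.149 servings → $4.00.
Cheapest feasible corner: $1.70.

$1.70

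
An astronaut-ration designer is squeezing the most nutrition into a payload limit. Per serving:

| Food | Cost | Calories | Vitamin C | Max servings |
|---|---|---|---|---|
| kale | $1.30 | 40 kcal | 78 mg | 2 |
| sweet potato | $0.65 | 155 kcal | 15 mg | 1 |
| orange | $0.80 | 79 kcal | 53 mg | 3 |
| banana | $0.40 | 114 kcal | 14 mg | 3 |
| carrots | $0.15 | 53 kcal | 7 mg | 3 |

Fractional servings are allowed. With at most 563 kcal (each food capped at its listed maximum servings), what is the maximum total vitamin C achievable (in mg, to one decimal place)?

346.7 mg

Vitamin C per kcal: kale 1.95, orange 0.6709, carrots 0.1321, banana 0.1228, sweet potato 0.09677.
Take 2 servings of kale: uses 80 kcal, +156.0 mg vitamin C (running total 156.0 mg).
Take 3 servings of orange: uses 237 kcal, +159.0 mg vitamin C (running total 315.0 mg).
Take 3 servings of carrots: uses 159 kcal, +21.0 mg vitamin C (running total 336.0 mg).
Take 0.7632 servings of banana: uses 87 kcal, +10.7 mg vitamin C (running total 346.7 mg).
Filling greedily by vitamin C-per-kcal is optimal for one linear limit, giving 346.7 mg.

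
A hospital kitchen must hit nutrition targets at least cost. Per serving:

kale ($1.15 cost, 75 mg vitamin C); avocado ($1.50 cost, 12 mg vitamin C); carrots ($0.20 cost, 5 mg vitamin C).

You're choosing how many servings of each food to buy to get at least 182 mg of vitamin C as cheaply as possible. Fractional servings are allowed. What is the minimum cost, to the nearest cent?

Cost per mg of vitamin C: kale $0.0153, carrots $0.0400, avocado $0.1250.
With no serving limits, use only kale: 182 mg / 75 mg = 2.427 servings × $1.15 = $2.79.

$2.79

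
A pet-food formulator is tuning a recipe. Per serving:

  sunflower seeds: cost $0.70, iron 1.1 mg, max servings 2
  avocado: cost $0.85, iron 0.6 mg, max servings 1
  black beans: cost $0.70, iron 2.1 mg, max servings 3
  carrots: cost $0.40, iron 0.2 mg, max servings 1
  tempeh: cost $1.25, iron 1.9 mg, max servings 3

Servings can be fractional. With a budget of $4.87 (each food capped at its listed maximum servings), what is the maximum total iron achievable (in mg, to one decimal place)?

10.6 mg

Iron per dollar: black beans 3, sunflower seeds 1.571, tempeh 1.52, avocado 0.7059, carrots 0.5.
Take 3 servings of black beans: spends $2.10, +6.3 mg iron (running total 6.3 mg).
Take 2 servings of sunflower seeds: spends $1.40, +2.2 mg iron (running total 8.5 mg).
Take 1.096 servings of tempeh: spends $1.37, +2.1 mg iron (running total 10.6 mg).
Greedy by best ratio exhausts the cost allowance optimally: 10.6 mg.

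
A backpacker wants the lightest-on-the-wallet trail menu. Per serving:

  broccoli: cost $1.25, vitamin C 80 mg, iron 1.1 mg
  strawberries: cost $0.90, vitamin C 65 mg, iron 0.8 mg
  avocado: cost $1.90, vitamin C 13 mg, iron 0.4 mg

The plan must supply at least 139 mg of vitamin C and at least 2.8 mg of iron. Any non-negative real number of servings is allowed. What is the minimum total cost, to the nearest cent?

Compare the cost at each extreme point of the feasible region.
broccoli only: max(139/80, 2.8/1.1) = 2.545 servings → $3.18.
strawberries only: max(139/65, 2.8/0.8) = 3.5 servings → $3.15.
avocado only: max(139/13, 2.8/0.4) = 10.69 servings → $20.32.
broccoli + strawberries: intersection lies outside the first quadrant.
broccoli + avocado with both tight: 1.085 servings and 4.017 servings → $8.99.
strawberries + avocado with both tight: 1.231 servings and 4.538 servings → $9.73.
So the least-cost plan costs $3.15.

$3.15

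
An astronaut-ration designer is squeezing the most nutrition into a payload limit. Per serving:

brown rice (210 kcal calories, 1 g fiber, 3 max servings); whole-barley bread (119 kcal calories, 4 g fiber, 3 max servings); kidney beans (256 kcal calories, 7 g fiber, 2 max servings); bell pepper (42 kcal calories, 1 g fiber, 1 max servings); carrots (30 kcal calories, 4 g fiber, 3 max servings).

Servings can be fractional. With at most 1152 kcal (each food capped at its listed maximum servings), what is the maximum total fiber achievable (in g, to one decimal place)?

39.7 g

Fiber per kcal: carrots 0.1333, whole-barley bread 0.03361, kidney beans 0.02734, bell pepper 0.02381, brown rice 0.004762.
Take 3 servings of carrots: uses 90 kcal, +12.0 g fiber (running total 12.0 g).
Take 3 servings of whole-barley bread: uses 357 kcal, +12.0 g fiber (running total 24.0 g).
Take 2 servings of kidney beans: uses 512 kcal, +14.0 g fiber (running total 38.0 g).
Take 1 serving of bell pepper: uses 42 kcal, +1.0 g fiber (running total 39.0 g).
Take 0.719 servings of brown rice: uses 151 kcal, +0.7 g fiber (running total 39.7 g).
Filling greedily by fiber-per-kcal is optimal for one linear limit, giving 39.7 g.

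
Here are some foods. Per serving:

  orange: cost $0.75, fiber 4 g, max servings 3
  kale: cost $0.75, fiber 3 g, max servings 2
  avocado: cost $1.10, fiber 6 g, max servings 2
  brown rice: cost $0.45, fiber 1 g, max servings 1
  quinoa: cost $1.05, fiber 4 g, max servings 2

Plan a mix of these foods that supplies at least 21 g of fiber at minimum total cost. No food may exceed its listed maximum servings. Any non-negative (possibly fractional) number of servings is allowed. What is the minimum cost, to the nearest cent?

$3.89

Cost per g of fiber: avocado $0.1833, orange $0.1875, kale $0.2500, quinoa $0.2625, brown rice $0.4500.
Take 2 servings of avocado: +12.0 g fiber for $2.20 (total $2.20, still need 9.0 g).
Take 2.25 servings of orange: +9.0 g fiber for $1.69 (total $3.89, still need 0.0 g).
Greedy by cheapest-per-g is optimal for a single linear constraint, so the minimum cost is $3.89.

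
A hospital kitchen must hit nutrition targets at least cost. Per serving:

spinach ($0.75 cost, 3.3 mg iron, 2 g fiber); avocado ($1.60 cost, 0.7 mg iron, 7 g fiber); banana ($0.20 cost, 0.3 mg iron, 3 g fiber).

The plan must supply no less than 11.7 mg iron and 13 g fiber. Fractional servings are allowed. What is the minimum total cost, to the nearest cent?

A basic optimal solution has at most two foods positive. Try each food alone and each pair with both targets met exactly.
spinach only: max(11.7/3.3, 13/2) = 6.5 servings → $4.88.
avocado only: max(11.7/0.7, 13/7) = 16.71 servings → $26.74.
banana only: max(11.7/0.3, 13/3) = 39 servings → $7.80.
spinach + avocado with both tight: 3.355 servings and 0.8986 servings → $3.95.
spinach + banana with both tight: 3.355 servings and 2.097 servings → $2.94.
avocado + banana (both tight): parallel constraints — no distinct corner.
The minimum over all feasible corners is $2.94.

$2.94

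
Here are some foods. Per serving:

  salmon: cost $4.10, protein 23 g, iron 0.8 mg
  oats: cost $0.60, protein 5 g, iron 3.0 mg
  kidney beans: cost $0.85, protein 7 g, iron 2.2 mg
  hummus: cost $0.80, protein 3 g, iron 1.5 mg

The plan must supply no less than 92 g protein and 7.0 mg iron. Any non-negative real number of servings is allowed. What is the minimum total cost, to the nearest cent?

salmon only: max(92/23, 7.0/0.8) = 8.75 servings → $35.88.
oats only: max(92/5, 7.0/3.0) = 18.4 servings → $11.04.
kidney beans only: max(92/7, 7.0/2.2) = 13.14 servings → $11.17.
hummus only: max(92/3, 7.0/1.5) = 30.67 servings → $24.53.
salmon + oats with both tight: 3.708 servings and 1.345 servings → $16.01.
salmon + kidney beans with both tight: 3.409 servings and 1.942 servings → $15.63.
salmon + hummus with both tight: 3.645 servings and 2.723 servings → $17.12.
oats + kidney beans: the both-tight solution has a negative serving — not a feasible corner.
oats + hummus: intersection lies outside the first quadrant.
kidney beans + hummus: intersection lies outside the first quadrant.
So the least-cost plan costs $11.04.

$11.04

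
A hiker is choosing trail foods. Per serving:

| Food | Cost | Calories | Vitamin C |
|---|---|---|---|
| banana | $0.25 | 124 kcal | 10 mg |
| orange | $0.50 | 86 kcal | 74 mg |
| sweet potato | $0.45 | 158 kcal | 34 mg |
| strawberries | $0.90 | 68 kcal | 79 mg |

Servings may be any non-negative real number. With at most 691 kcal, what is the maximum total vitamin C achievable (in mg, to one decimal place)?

802.8 mg

Vitamin C per kcal: strawberries 1.162, orange 0.8605, sweet potato 0.2152, banana 0.08065.
With no serving limits, spend the whole calories allowance on strawberries: 691 kcal / 68 kcal × 79 mg = 802.8 mg.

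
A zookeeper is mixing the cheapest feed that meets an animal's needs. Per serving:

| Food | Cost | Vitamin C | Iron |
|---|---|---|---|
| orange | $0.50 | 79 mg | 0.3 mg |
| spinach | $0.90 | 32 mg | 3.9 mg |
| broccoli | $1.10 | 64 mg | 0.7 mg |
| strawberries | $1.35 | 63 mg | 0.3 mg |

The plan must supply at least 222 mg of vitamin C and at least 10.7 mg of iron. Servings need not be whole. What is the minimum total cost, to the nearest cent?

$3.22

Check every corner: each single food scaled to meet both minima, and each pair solved so both constraints bind.
orange only: max(222/79, 10.7/0.3) = 35.67 servings → $17.83.
spinach only: max(222/32, 10.7/3.9) = 6.938 servings → $6.24.
broccoli only: max(222/64, 10.7/0.7) = 15.29 servings → $16.81.
strawberries only: max(222/63, 10.7/0.3) = 35.67 servings → $48.15.
orange + spinach with both tight: 1.753 servings and 2.609 servings → $3.22.
orange + broccoli: intersection lies outside the first quadrant.
orange + strawberries: intersection lies outside the first quadrant.
spinach + broccoli with both tight: 2.33 servings and 2.304 servings → $4.63.
spinach + strawberries with both tight: 2.573 servings and 2.217 servings → $5.31.
broccoli + strawberries: intersection lies outside the first quadrant.
Cheapest feasible corner: $3.22.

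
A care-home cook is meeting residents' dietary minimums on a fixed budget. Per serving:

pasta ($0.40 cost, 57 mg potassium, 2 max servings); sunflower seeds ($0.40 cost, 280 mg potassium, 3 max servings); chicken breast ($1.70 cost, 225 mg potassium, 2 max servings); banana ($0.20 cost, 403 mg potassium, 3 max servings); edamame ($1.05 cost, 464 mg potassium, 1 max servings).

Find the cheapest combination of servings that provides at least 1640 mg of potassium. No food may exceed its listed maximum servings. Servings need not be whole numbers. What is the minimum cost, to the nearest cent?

Cost per mg of potassium: banana $0.0005, sunflower seeds $0.0014, edamame $0.0023, pasta $0.0070, chicken breast $0.0076.
Take 3 servings of banana: +1209.0 mg potassium for $0.60 (total $0.60, still need 431.0 mg).
Take 1.539 servings of sunflower seeds: +431.0 mg potassium for $0.62 (total $1.22, still need 0.0 mg).
Filling from the cheapest source first is optimal under one linear minimum: $1.22.

$1.22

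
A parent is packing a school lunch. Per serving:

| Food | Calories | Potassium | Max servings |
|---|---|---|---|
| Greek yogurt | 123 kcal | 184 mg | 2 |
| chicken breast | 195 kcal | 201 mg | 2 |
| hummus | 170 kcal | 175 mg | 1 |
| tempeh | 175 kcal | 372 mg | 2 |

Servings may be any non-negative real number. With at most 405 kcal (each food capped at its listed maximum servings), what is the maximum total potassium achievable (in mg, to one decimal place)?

Potassium per kcal: tempeh 2.126, Greek yogurt 1.496, chicken breast 1.031, hummus 1.029.
Take 2 servings of tempeh: uses 350 kcal, +744.0 mg potassium (running total 744.0 mg).
Take 0.4472 servings of Greek yogurt: uses 55 kcal, +82.3 mg potassium (running total 826.3 mg).
Filling greedily by potassium-per-kcal is optimal for one linear limit, giving 826.3 mg.

826.3 mg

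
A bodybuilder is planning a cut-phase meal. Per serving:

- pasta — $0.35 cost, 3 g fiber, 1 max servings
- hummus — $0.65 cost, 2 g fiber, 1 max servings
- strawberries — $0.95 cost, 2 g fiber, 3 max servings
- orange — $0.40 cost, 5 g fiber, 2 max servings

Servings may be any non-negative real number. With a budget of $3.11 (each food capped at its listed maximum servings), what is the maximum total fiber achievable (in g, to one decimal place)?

17.8 g

Fiber per dollar: orange 12.5, pasta 8.571, hummus 3.077, strawberries 2.105.
Take 2 servings of orange: spends $0.80, +10.0 g fiber (running total 10.0 g).
Take 1 serving of pasta: spends $0.35, +3.0 g fiber (running total 13.0 g).
Take 1 serving of hummus: spends $0.65, +2.0 g fiber (running total 15.0 g).
Take 1.379 servings of strawberries: spends $1.31, +2.8 g fiber (running total 17.8 g).
Greedy by best ratio exhausts the cost allowance optimally: 17.8 g.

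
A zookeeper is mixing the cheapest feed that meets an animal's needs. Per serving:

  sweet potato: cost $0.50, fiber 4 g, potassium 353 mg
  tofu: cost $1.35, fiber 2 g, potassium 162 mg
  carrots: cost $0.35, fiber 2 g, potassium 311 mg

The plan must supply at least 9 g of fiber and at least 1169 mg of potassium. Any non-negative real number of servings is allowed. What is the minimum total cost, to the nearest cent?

For a min-cost LP with two ≥-constraints, a basic feasible solution has at most two positive variables.
sweet potato only: max(9/4, 1169/353) = 3.312 servings → $1.66.
tofu only: max(9/2, 1169/162) = 7.216 servings → $9.74.
carrots only: max(9/2, 1169/311) = 4.5 servings → $1.57.
sweet potato + tofu with both targets exact would need a negative amount; discard.
sweet potato + carrots with both tight: 0.8569 servings and 2.786 servings → $1.40.
tofu + carrots with both tight: 1.547 servings and 2.953 servings → $3.12.
The minimum over all feasible corners is $1.40.

$1.40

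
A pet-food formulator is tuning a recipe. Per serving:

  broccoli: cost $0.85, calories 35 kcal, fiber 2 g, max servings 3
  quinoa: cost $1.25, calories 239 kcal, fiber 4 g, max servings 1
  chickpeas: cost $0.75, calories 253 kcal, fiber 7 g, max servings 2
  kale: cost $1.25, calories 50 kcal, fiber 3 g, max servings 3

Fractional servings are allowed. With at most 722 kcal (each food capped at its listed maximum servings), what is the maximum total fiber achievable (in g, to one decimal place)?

Fiber per kcal: kale 0.06, broccoli 0.05714, chickpeas 0.02767, quinoa 0.01674.
Take 3 servings of kale: uses 150 kcal, +9.0 g fiber (running total 9.0 g).
Take 3 servings of broccoli: uses 105 kcal, +6.0 g fiber (running total 15.0 g).
Take 1.846 servings of chickpeas: uses 467 kcal, +12.9 g fiber (running total 27.9 g).
Greedy by best ratio exhausts the calories allowance optimally: 27.9 g.

27.9 g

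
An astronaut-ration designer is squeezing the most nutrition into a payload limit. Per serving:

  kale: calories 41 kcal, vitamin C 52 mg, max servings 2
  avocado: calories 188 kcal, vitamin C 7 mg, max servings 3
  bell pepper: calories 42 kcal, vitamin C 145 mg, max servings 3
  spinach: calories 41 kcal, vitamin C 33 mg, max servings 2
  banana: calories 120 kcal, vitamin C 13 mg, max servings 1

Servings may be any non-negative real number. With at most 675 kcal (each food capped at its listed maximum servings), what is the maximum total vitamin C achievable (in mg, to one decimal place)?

627.9 mg

Vitamin C per kcal: bell pepper 3.452, kale 1.268, spinach 0.8049, banana 0.1083, avocado 0.03723.
Take 3 servings of bell pepper: uses 126 kcal, +435.0 mg vitamin C (running total 435.0 mg).
Take 2 servings of kale: uses 82 kcal, +104.0 mg vitamin C (running total 539.0 mg).
Take 2 servings of spinach: uses 82 kcal, +66.0 mg vitamin C (running total 605.0 mg).
Take 1 serving of banana: uses 120 kcal, +13.0 mg vitamin C (running total 618.0 mg).
Take 1.41 servings of avocado: uses 265 kcal, +9.9 mg vitamin C (running total 627.9 mg).
Filling greedily by vitamin C-per-kcal is optimal for one linear limit, giving 627.9 mg.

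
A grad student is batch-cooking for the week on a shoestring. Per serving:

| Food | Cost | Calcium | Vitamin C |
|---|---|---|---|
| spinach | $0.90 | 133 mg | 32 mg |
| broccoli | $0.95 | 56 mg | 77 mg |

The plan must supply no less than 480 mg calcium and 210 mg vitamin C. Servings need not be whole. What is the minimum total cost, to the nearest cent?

$4.10

At the optimum either one food covers both requirements or two foods hit both targets exactly; no other combination can be cheaper.
spinach only: max(480/133, 210/32) = 6.562 servings → $5.91.
broccoli only: max(480/56, 210/77) = 8.571 servings → $8.14.
spinach + broccoli with both tight: 2.983 servings and 1.488 servings → $4.10.
Cheapest feasible corner: $4.10.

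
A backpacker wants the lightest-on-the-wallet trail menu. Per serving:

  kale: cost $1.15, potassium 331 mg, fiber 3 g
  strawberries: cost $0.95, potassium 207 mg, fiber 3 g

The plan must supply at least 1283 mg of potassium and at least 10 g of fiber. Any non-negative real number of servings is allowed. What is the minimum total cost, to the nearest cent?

Minimising a linear cost over {potassium ≥ 1283, fiber ≥ 10, servings ≥ 0} — the optimum is at a vertex, using one or two foods.
kale only: max(1283/331, 10/3) = 3.876 servings → $4.46.
strawberries only: max(1283/207, 10/3) = 6.198 servings → $5.89.
kale + strawberries with both targets exact would need a negative amount; discard.
Cheapest feasible corner: $4.46.

$4.46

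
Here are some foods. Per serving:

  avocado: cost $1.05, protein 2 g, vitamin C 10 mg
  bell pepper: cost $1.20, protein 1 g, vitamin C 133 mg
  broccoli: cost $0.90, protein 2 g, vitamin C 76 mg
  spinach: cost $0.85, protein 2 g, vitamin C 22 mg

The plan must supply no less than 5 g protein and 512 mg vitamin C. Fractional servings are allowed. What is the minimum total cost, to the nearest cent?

An LP optimum is at a vertex; with two nutrient constraints at most two foods are used. Check each candidate.
avocado only: max(5/2, 512/10) = 51.2 servings → $53.76.
bell pepper only: max(5/1, 512/133) = 5 servings → $6.00.
broccoli only: max(5/2, 512/76) = 6.737 servings → $6.06.
spinach only: max(5/2, 512/22) = 23.27 servings → $19.78.
avocado + bell pepper with both tight: 0.5977 servings and 3.805 servings → $5.19.
avocado + broccoli: the both-tight solution has a negative serving — not a feasible corner.
avocado + spinach: intersection lies outside the first quadrant.
bell pepper + broccoli with both tight: 3.389 servings and 0.8053 servings → $4.79.
bell pepper + spinach with both tight: 3.746 servings and 0.627 servings → $5.03.
broccoli + spinach with both targets exact would need a negative amount; discard.
Cheapest feasible corner: $4.79.

$4.79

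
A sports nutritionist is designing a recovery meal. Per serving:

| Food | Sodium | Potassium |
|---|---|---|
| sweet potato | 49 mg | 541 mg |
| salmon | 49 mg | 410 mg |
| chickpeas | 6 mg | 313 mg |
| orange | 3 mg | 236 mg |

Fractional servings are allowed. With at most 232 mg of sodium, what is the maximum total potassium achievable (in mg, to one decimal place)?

18250.7 mg

Potassium per mg sodium: orange 78.67, chickpeas 52.17, sweet potato 11.04, salmon 8.367.
With no serving limits, spend the whole sodium allowance on orange: 232 mg / 3 mg × 236 mg = 18250.7 mg.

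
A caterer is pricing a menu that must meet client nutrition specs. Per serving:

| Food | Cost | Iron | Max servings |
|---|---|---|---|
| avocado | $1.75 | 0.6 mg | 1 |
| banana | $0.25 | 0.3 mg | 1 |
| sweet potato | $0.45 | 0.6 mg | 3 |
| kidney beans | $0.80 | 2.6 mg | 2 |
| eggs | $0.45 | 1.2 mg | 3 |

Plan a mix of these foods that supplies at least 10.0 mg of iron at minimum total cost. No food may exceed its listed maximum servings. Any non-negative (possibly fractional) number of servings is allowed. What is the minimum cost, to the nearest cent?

$3.85

Cost per mg of iron: kidney beans $0.3077, eggs $0.3750, sweet potato $0.7500, banana $0.8333, avocado $2.9167.
Take 2 servings of kidney beans: +5.2 mg iron for $1.60 (total $1.60, still need 4.8 mg).
Take 3 servings of eggs: +3.6 mg iron for $1.35 (total $2.95, still need 1.2 mg).
Take 2 servings of sweet potato: +1.2 mg iron for $0.90 (total $3.85, still need 0.0 mg).
Greedy by cheapest-per-mg is optimal for a single linear constraint, so the minimum cost is $3.85.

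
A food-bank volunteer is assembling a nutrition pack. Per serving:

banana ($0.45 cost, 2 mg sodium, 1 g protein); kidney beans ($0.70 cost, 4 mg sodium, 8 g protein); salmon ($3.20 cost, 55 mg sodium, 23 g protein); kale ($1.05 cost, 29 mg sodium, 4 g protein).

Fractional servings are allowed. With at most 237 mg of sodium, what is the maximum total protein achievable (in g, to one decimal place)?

474.0 g

Protein per mg sodium: kidney beans 2, banana 0.5, salmon 0.4182, kale 0.1379.
With no serving limits, spend the whole sodium allowance on kidney beans: 237 mg / 4 mg × 8 g = 474.0 g.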